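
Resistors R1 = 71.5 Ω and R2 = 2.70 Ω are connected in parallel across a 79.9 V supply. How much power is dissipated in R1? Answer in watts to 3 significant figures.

89.3 W

Each parallel branch sees the full supply voltage, so P = V²/R applies directly to the target branch.
P_R1 = V² / R1 = (79.9)² / 71.5 Ω = 89.29 W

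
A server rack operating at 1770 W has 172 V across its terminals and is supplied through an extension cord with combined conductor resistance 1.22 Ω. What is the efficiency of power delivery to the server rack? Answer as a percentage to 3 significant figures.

93.2 %

I = P / V = 1770 / 172 = 10.29 A through the extension cord.
P_line = I² R_line = (10.29)² × 1.22 = 129.2 W
P_source = P_load + P_line = 1770 + 129.2 = 1899 W
η = P_load / P_source = 1770 / 1899 = 0.9320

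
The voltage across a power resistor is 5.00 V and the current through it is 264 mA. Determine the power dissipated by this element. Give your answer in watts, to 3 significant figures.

With V and I both given, power follows immediately from P = V I.
P = 5.00 V × 0.2640 A = 1.320 W

1.32 W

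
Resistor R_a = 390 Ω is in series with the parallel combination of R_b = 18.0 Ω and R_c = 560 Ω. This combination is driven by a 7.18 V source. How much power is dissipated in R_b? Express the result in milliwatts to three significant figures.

5.25 mW

Reduce the parallel pair to R_p first; the network is then a simple series string.
R_p = (18.0×560)/(18.0+560) = 17.44 Ω
R_total = 390 + 17.44 = 407.4 Ω
I = V / R_total = 7.18 / 407.4 = 0.01762 A
Voltage across the parallel pair: V_p = I × R_p = 0.01762 × 17.44 = 0.3073 V
R_b is across V_p, so use P = V²/R for that branch.
P_R_b = (0.3073)² / 18.0 = 0.005247 W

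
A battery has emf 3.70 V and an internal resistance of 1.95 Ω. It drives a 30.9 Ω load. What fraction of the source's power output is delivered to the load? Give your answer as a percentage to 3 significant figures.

The source delivers εI, of which I²R reaches the load and I²r is lost; since I is common, η = R/(R+r).
η = R / (R + r) = 30.9 / (30.9 + 1.95) = 0.9406

94.1 %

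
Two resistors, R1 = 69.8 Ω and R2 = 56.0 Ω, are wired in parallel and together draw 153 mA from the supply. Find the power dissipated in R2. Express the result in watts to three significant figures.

0.404 W

The branches share the same voltage, but only the total current is given — find V from the equivalent resistance first.
1/R_eq = 1/69.8 + 1/56.0 ⇒ R_eq = 31.07 Ω
V = I_total × R_eq = 0.1530 × 31.07 = 4.754 V
P_R2 = V² / R2 = (4.754)² / 56.0 = 0.4036 W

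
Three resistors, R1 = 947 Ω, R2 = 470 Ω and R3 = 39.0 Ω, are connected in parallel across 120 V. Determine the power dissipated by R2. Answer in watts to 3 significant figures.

Each parallel branch sees the full supply voltage, so P = V²/R applies directly to the target branch.
P_R2 = V² / R2 = (120)² / 470 Ω = 30.64 W

30.6 W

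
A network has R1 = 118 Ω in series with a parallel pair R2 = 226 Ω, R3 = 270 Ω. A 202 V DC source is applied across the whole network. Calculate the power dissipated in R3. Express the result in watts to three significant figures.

39.4 W

Reduce the parallel pair to R_p first; the network is then a simple series string.
R_p = (226×270)/(226+270) = 123.0 Ω
R_total = 118 + 123.0 = 241.0 Ω
I = V / R_total = 202 / 241.0 = 0.8381 A
Voltage across the parallel pair: V_p = I × R_p = 0.8381 × 123.0 = 103.1 V
R3 is across V_p, so use P = V²/R for that branch.
P_R3 = (103.1)² / 270 = 39.37 W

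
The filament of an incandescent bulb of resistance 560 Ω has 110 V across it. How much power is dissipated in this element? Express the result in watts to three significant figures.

With V across and R both known, P = V²/R gives the dissipation directly.
P = (110 V)² / 560 Ω = 21.61 W

21.6 W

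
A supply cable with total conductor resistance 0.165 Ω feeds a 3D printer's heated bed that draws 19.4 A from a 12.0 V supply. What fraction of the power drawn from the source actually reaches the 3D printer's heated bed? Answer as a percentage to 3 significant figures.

73.3 %

The supply cable carries the full 19.4 A.
P_line = I² R_line = (19.40)² × 0.165 = 62.10 W
P_source = V I = 12.0 × 19.40 = 232.8 W; P_load = 170.7 W
η = P_load / P_source = 170.7 / 232.8 = 0.7332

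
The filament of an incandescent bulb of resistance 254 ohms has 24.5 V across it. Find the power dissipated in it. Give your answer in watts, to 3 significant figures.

We know the drop across the element and its resistance — P = V²/R, one step.
P = (24.5 V)² / 254 Ω = 2.363 W

2.36 W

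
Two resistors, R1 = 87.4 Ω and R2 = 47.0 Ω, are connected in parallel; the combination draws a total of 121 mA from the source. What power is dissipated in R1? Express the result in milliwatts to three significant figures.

156 mW

Parallel branches share V, not I — compute V via R_eq, then use V²/R for the target branch.
1/R_eq = 1/87.4 + 1/47.0 ⇒ R_eq = 30.56 Ω
V = I_total × R_eq = 0.1210 × 30.56 = 3.698 V
P_R1 = V² / R1 = (3.698)² / 87.4 = 0.1565 W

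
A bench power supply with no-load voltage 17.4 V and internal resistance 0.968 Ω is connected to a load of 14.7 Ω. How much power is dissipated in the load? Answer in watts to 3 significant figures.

18.1 W

Load and internal resistance form a series loop — compute the loop current, then the load power via I²R.
I = ε / (r + R) = 17.4 / (0.968 + 14.7) = 1.111 A
P_load = I² R = (1.111)² × 14.7 = 18.13 W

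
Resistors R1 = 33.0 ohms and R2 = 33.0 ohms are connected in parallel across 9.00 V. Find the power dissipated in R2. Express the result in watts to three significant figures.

Each parallel branch sees the full supply voltage, so P = V²/R applies directly to the target branch.
P_R2 = V² / R2 = (9.00)² / 33.0 Ω = 2.455 W

2.45 W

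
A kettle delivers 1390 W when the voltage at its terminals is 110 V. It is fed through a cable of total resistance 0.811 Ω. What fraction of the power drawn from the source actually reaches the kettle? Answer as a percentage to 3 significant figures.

I = P / V = 1390 / 110 = 12.64 A through the cable.
P_line = I² R_line = (12.64)² × 0.811 = 129.5 W
P_source = P_load + P_line = 1390 + 129.5 = 1519 W
η = P_load / P_source = 1390 / 1519 = 0.9148

91.5 %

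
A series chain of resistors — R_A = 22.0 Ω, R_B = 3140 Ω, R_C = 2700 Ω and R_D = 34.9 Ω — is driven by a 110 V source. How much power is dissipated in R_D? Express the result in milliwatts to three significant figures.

12.1 mW

The current is common to all series resistors; compute it, then apply P = I²R for the target.
R_total = 22.0 + 3140 + 2700 + 34.9 = 5897 Ω
I = V / R_total = 110 / 5897 = 0.01865 A
P_R_D = I² × R_D = (0.01865)² × 34.9 = 0.01214 W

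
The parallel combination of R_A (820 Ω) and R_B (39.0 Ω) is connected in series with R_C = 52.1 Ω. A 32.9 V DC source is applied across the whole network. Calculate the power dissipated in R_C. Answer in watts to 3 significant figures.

7.07 W

Collapse the R_A‖R_B pair into one equivalent R_p; then R_p and R_C form a series string.
R_p = (820×39.0)/(820+39.0) = 37.23 Ω
R_total = R_p + 52.1 = 37.23 + 52.1 = 89.33 Ω
I = V / R_total = 32.9 / 89.33 = 0.3683 A
All the supply current flows through R_C; use P = I²R_C.
P_R_C = (0.3683)² × 52.1 = 7.067 W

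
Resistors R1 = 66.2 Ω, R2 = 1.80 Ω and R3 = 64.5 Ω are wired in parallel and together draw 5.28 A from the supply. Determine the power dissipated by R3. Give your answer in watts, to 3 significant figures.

1.26 W

Parallel branches share V, not I — compute V via R_eq, then use V²/R for the target branch.
1/R_eq = 1/66.2 + 1/1.80 + 1/64.5 ⇒ R_eq = 1.706 Ω
V = I_total × R_eq = 5.280 × 1.706 = 9.008 V
P_R3 = V² / R3 = (9.008)² / 64.5 = 1.258 W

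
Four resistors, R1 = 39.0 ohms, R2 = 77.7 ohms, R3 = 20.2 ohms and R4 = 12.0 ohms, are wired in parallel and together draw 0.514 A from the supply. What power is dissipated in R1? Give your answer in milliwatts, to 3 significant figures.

We need the common branch voltage; get it from I_total × R_eq, then P = V²/R for the branch.
1/R_eq = 1/39.0 + 1/77.7 + 1/20.2 + 1/12.0 ⇒ R_eq = 5.836 Ω
V = I_total × R_eq = 0.5140 × 5.836 = 3.000 V
P_R1 = V² / R1 = (3.000)² / 39.0 = 0.2307 W

231 mW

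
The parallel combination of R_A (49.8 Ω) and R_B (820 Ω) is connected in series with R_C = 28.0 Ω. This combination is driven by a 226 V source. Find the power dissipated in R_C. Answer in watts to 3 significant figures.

255 W

First find R_p for the parallel pair, then treat R_p + R_C as a series loop.
R_p = (49.8×820)/(49.8+820) = 46.95 Ω
R_total = R_p + 28.0 = 46.95 + 28.0 = 74.95 Ω
I = V / R_total = 226 / 74.95 = 3.015 A
All the supply current flows through R_C; use P = I²R_C.
P_R_C = (3.015)² × 28.0 = 254.6 W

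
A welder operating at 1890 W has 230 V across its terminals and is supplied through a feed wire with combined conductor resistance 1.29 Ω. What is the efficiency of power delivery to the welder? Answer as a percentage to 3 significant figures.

I = P / V = 1890 / 230 = 8.217 A through the feed wire.
P_line = I² R_line = (8.217)² × 1.29 = 87.11 W
P_source = P_load + P_line = 1890 + 87.11 = 1977 W
η = P_load / P_source = 1890 / 1977 = 0.9559

95.6 %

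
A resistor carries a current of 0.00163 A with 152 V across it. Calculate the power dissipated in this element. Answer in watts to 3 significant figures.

0.248 W

Since both terminal voltage and current are stated, P = V I gives the power in one step.
P = 152 V × 0.001630 A = 0.2478 W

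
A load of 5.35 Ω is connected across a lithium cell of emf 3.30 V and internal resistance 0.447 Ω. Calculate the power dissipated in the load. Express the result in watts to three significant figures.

Find the circuit current first, then P = I²R for the load (series elements share I).
I = ε / (r + R) = 3.30 / (0.447 + 5.35) = 0.5693 A
P_load = I² R = (0.5693)² × 5.35 = 1.734 W

1.73 W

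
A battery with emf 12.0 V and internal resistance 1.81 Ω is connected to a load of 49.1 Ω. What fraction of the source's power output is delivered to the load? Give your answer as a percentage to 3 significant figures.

η = P_load/(P_load+P_int) = I²R/(I²R+I²r) = R/(R+r) — the I² cancels for series elements.
η = R / (R + r) = 49.1 / (49.1 + 1.81) = 0.9644

96.4 %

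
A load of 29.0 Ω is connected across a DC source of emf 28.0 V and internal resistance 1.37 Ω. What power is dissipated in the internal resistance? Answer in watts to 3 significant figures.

Internal loss is I²r, with I set by the total series resistance r+R.
I = ε / (r + R) = 28.0 / (1.37 + 29.0) = 0.9220 A
P_int = I² r = (0.9220)² × 1.37 = 1.165 W

1.16 W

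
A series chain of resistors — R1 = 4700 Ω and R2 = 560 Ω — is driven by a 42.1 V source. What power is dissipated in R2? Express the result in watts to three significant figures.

The current is common to all series resistors; compute it, then apply P = I²R for the target.
R_total = 4700 + 560 = 5260 Ω
I = V / R_total = 42.1 / 5260 = 0.008004 A
P_R2 = I² × R2 = (0.008004)² × 560 = 0.03587 W

0.0359 W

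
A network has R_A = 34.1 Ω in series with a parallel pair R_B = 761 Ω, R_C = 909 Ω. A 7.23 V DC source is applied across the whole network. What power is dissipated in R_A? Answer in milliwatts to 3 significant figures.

Replace R_B and R_C with their parallel equivalent so the circuit becomes R_A in series with R_p.
R_p = (761×909)/(761+909) = 414.2 Ω
R_total = 34.1 + 414.2 = 448.3 Ω
I = V / R_total = 7.23 / 448.3 = 0.01613 A
R_A carries the full series current, so P = I²R.
P_R_A = (0.01613)² × 34.1 = 0.008869 W

8.87 mW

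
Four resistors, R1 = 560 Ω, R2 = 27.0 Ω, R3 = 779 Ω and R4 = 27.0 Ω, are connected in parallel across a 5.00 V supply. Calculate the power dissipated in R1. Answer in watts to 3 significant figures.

Parallel branches share the same voltage; P = V²/R gives the branch power in one step.
P_R1 = V² / R1 = (5.00)² / 560 Ω = 0.04464 W

0.0446 W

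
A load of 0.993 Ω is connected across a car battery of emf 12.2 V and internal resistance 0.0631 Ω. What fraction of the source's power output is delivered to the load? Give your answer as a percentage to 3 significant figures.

94.0 %

Both r and R carry the same current, so the power split is just the resistance split: η = R/(R+r).
η = R / (R + r) = 0.993 / (0.993 + 0.0631) = 0.9403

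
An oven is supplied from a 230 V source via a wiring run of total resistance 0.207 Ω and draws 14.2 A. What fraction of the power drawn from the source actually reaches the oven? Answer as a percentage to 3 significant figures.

The wiring run carries the full 14.2 A.
P_line = I² R_line = (14.20)² × 0.207 = 41.74 W
P_source = V I = 230 × 14.20 = 3266 W; P_load = 3224 W
η = P_load / P_source = 3224 / 3266 = 0.9872

98.7 %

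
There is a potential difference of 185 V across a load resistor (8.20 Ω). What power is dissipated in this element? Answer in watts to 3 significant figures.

With V across and R both known, P = V²/R gives the dissipation directly.
P = (185 V)² / 8.20 Ω = 4174 W

4170 W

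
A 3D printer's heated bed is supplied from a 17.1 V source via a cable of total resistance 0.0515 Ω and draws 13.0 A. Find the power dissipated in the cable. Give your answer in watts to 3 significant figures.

Only the current and the line resistance are needed for the I²R loss.
The cable carries the full 13.0 A.
P_line = I² R_line = (13.00)² × 0.0515 = 8.704 W

8.70 W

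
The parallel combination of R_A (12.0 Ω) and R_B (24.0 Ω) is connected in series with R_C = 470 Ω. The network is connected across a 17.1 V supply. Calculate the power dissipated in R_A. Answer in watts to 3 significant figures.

0.00683 W

First find R_p for the parallel pair, then treat R_p + R_C as a series loop.
R_p = (12.0×24.0)/(12.0+24.0) = 8.000 Ω
R_total = R_p + 470 = 8.000 + 470 = 478.0 Ω
I = V / R_total = 17.1 / 478.0 = 0.03577 A
Voltage across the parallel pair: V_p = I × R_p = 0.03577 × 8.000 = 0.2862 V
R_A sits across V_p; its power is V_p²/R.
P_R_A = (0.2862)² / 12.0 = 0.006826 W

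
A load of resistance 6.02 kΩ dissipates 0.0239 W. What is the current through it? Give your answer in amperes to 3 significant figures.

0.00199 A

Inverting the appropriate power form: I = √(P / R).
I = √(0.0239 / 6020) = 0.001993 A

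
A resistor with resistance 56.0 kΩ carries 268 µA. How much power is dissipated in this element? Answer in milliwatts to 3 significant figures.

4.02 mW

The current through and the resistance of the element are both given; use P = I²R.
P = (0.0002680 A)² × 56000 Ω = 0.004022 W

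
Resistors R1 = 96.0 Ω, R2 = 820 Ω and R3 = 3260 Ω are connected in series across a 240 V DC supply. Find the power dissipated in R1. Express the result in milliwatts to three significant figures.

The current is common to all series resistors; compute it, then apply P = I²R for the target.
R_total = 96.0 + 820 + 3260 = 4176 Ω
I = V / R_total = 240 / 4176 = 0.05747 A
P_R1 = I² × R1 = (0.05747)² × 96.0 = 0.3171 W

317 mW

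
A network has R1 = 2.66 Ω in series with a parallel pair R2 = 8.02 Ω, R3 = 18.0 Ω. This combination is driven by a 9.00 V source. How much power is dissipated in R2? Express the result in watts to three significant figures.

4.61 W

Replace R2 and R3 with their parallel equivalent so the circuit becomes R1 in series with R_p.
R_p = (8.02×18.0)/(8.02+18.0) = 5.548 Ω
R_total = 2.66 + 5.548 = 8.208 Ω
I = V / R_total = 9.00 / 8.208 = 1.096 A
Voltage across the parallel pair: V_p = I × R_p = 1.096 × 5.548 = 6.083 V
With V_p across R2, its power is V_p²/R2.
P_R2 = (6.083)² / 8.02 = 4.614 W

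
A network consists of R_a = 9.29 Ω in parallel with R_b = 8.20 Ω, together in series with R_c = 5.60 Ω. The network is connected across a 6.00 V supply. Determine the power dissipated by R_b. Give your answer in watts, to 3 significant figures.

Reduce the parallel combination to a single R_p; the circuit then becomes R_p in series with the remaining resistor.
R_p = (9.29×8.20)/(9.29+8.20) = 4.356 Ω
R_total = R_p + 5.60 = 4.356 + 5.60 = 9.956 Ω
I = V / R_total = 6.00 / 9.956 = 0.6027 A
Voltage across the parallel pair: V_p = I × R_p = 0.6027 × 4.356 = 2.625 V
R_b sits across V_p; its power is V_p²/R.
P_R_b = (2.625)² / 8.20 = 0.8403 W

0.840 W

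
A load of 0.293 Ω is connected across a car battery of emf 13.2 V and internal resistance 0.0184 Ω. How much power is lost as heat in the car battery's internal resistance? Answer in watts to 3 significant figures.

33.1 W

The source's internal resistance is just another series element carrying I; its dissipation is I²r.
I = ε / (r + R) = 13.2 / (0.0184 + 0.293) = 42.39 A
P_int = I² r = (42.39)² × 0.0184 = 33.06 W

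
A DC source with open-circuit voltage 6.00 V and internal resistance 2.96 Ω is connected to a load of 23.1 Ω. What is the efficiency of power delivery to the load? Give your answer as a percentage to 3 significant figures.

The source delivers εI, of which I²R reaches the load and I²r is lost; since I is common, η = R/(R+r).
η = R / (R + r) = 23.1 / (23.1 + 2.96) = 0.8864

88.6 %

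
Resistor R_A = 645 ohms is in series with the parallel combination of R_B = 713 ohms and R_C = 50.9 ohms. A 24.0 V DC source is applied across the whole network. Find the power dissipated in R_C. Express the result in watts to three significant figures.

0.0533 W

Reduce the parallel pair to R_p first; the network is then a simple series string.
R_p = (713×50.9)/(713+50.9) = 47.51 Ω
R_total = 645 + 47.51 = 692.5 Ω
I = V / R_total = 24.0 / 692.5 = 0.03466 A
Voltage across the parallel pair: V_p = I × R_p = 0.03466 × 47.51 = 1.646 V
R_C sees V_p directly, so P = V_p² / R_C.
P_R_C = (1.646)² / 50.9 = 0.05326 W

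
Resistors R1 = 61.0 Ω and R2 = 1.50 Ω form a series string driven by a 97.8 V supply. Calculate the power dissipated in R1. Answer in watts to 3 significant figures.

Every series element carries the same I. Get I from the total resistance, then P = I² × R1.
R_total = 61.0 + 1.50 = 62.50 Ω
I = V / R_total = 97.8 / 62.50 = 1.565 A
P_R1 = I² × R1 = (1.565)² × 61.0 = 149.4 W

149 W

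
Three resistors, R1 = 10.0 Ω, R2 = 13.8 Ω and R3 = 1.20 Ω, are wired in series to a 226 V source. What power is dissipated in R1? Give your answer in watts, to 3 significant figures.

Since the resistors are in series they all carry the loop current I = V/R_total; the power in any one is I²R.
R_total = 10.0 + 13.8 + 1.20 = 25.00 Ω
I = V / R_total = 226 / 25.00 = 9.040 A
P_R1 = I² × R1 = (9.040)² × 10.0 = 817.2 W

817 W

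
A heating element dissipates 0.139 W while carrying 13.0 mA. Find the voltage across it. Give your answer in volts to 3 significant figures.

Rearranging the power relation for the two known quantities gives V = P / I.
V = 0.139 / 0.01300 = 10.69 V

10.7 V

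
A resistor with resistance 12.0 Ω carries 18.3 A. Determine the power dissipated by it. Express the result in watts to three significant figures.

4020 W

With I and R stated, P = I²R applies in one step.
P = (18.30 A)² × 12.0 Ω = 4019 W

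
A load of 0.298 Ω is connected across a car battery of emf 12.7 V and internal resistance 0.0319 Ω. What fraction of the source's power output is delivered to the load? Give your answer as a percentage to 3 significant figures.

90.3 %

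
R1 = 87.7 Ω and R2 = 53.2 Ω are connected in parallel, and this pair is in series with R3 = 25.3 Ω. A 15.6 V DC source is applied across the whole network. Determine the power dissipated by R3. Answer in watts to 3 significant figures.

1.80 W

First find R_p for the parallel pair, then treat R_p + R3 as a series loop.
R_p = (87.7×53.2)/(87.7+53.2) = 33.11 Ω
R_total = R_p + 25.3 = 33.11 + 25.3 = 58.41 Ω
I = V / R_total = 15.6 / 58.41 = 0.2671 A
All the supply current flows through R3; use P = I²R3.
P_R3 = (0.2671)² × 25.3 = 1.804 W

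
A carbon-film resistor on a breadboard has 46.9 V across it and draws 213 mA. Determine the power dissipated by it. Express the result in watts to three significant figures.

9.99 W

V and I are known directly — P = V I, no intermediate step needed.
P = 46.9 V × 0.2130 A = 9.990 W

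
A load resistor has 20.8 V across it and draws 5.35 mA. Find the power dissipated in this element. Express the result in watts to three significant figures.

0.111 W

With V and I both given, power follows immediately from P = V I.
P = 20.8 V × 0.005350 A = 0.1113 W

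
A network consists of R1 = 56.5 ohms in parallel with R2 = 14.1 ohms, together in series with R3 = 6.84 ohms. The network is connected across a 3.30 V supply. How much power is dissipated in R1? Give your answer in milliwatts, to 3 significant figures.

Combine R1 and R2 into their parallel equivalent first, reducing the network to two series resistors.
R_p = (56.5×14.1)/(56.5+14.1) = 11.28 Ω
R_total = R_p + 6.84 = 11.28 + 6.84 = 18.12 Ω
I = V / R_total = 3.30 / 18.12 = 0.1821 A
Voltage across the parallel pair: V_p = I × R_p = 0.1821 × 11.28 = 2.055 V
Use P = V²/R for R1 with V = V_p.
P_R1 = (2.055)² / 56.5 = 0.07471 W

74.7 mW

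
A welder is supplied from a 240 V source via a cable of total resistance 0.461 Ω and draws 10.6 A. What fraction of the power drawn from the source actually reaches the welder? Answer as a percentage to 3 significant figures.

98.0 %

The cable carries the full 10.6 A.
P_line = I² R_line = (10.60)² × 0.461 = 51.80 W
P_source = V I = 240 × 10.60 = 2544 W; P_load = 2492 W
η = P_load / P_source = 2492 / 2544 = 0.9796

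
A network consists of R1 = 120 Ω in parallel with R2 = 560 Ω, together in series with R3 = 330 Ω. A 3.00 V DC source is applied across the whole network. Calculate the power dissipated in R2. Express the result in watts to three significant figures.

0.000854 W

Reduce the parallel combination to a single R_p; the circuit then becomes R_p in series with the remaining resistor.
R_p = (120×560)/(120+560) = 98.82 Ω
R_total = R_p + 330 = 98.82 + 330 = 428.8 Ω
I = V / R_total = 3.00 / 428.8 = 0.006996 A
Voltage across the parallel pair: V_p = I × R_p = 0.006996 × 98.82 = 0.6914 V
R2 sits across V_p; its power is V_p²/R.
P_R2 = (0.6914)² / 560 = 0.0008535 W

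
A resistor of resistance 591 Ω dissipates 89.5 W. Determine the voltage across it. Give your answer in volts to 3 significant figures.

230 V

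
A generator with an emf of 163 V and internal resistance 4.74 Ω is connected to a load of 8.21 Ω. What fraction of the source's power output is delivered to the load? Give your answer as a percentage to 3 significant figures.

63.4 %

Efficiency is P_load / P_total. With a series r and R sharing the same I, P = I²R for each, so η = R/(R+r).
η = R / (R + r) = 8.21 / (8.21 + 4.74) = 0.6340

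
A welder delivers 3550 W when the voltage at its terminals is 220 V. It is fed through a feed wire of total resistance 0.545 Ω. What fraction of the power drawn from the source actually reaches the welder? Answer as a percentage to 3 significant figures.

I = P / V = 3550 / 220 = 16.14 A through the feed wire.
P_line = I² R_line = (16.14)² × 0.545 = 141.9 W
P_source = P_load + P_line = 3550 + 141.9 = 3692 W
η = P_load / P_source = 3550 / 3692 = 0.9616

96.2 %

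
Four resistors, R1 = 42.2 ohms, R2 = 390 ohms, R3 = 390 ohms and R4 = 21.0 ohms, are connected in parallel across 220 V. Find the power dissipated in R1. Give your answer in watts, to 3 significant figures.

Parallel branches share the same voltage; P = V²/R gives the branch power in one step.
P_R1 = V² / R1 = (220)² / 42.2 Ω = 1147 W

1150 W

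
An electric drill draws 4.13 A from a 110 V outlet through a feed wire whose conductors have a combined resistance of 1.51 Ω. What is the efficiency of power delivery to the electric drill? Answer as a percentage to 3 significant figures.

The feed wire carries the full 4.13 A.
P_line = I² R_line = (4.130)² × 1.51 = 25.76 W
P_source = V I = 110 × 4.130 = 454.3 W; P_load = 428.5 W
η = P_load / P_source = 428.5 / 454.3 = 0.9433

94.3 %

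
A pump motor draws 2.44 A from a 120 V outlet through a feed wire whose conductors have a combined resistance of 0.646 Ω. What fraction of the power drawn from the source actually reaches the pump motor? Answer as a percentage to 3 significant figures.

98.7 %

The feed wire carries the full 2.44 A.
P_line = I² R_line = (2.440)² × 0.646 = 3.846 W
P_source = V I = 120 × 2.440 = 292.8 W; P_load = 289.0 W
η = P_load / P_source = 289.0 / 292.8 = 0.9869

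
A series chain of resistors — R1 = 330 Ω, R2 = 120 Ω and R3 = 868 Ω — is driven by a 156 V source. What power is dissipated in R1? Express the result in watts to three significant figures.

4.62 W

Every series element carries the same I. Get I from the total resistance, then P = I² × R1.
R_total = 330 + 120 + 868 = 1318 Ω
I = V / R_total = 156 / 1318 = 0.1184 A
P_R1 = I² × R1 = (0.1184)² × 330 = 4.623 W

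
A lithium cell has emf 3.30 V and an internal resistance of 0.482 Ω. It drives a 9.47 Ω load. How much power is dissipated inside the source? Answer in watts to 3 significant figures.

0.0530 W

r is in series with the load, so it carries the full circuit current — the loss in it is I²r.
I = ε / (r + R) = 3.30 / (0.482 + 9.47) = 0.3316 A
P_int = I² r = (0.3316)² × 0.482 = 0.05300 W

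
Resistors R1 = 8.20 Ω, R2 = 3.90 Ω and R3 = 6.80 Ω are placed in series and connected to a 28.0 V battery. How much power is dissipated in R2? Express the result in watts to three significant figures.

8.56 W

Since the resistors are in series they all carry the loop current I = V/R_total; the power in any one is I²R.
R_total = 8.20 + 3.90 + 6.80 = 18.90 Ω
I = V / R_total = 28.0 / 18.90 = 1.481 A
P_R2 = I² × R2 = (1.481)² × 3.90 = 8.560 W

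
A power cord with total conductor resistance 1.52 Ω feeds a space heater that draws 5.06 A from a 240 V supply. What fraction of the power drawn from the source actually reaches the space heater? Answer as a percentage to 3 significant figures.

The power cord carries the full 5.06 A.
P_line = I² R_line = (5.060)² × 1.52 = 38.92 W
P_source = V I = 240 × 5.060 = 1214 W; P_load = 1175 W
η = P_load / P_source = 1175 / 1214 = 0.9680

96.8 %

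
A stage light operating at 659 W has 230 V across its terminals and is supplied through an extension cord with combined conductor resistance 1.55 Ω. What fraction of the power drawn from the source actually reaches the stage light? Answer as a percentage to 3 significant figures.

98.1 %

I = P / V = 659 / 230 = 2.865 A through the extension cord.
P_line = I² R_line = (2.865)² × 1.55 = 12.72 W
P_source = P_load + P_line = 659.0 + 12.72 = 671.7 W
η = P_load / P_source = 659.0 / 671.7 = 0.9811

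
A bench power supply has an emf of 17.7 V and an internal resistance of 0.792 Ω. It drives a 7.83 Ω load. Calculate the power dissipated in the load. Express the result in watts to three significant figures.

33.0 W

With r and R in series, I = ε/(r+R); the load dissipates I²R.
I = ε / (r + R) = 17.7 / (0.792 + 7.83) = 2.053 A
P_load = I² R = (2.053)² × 7.83 = 33.00 W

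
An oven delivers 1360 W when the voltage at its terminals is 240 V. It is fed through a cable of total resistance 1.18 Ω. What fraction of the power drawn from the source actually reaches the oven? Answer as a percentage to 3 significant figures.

97.3 %

I = P / V = 1360 / 240 = 5.667 A through the cable.
P_line = I² R_line = (5.667)² × 1.18 = 37.89 W
P_source = P_load + P_line = 1360 + 37.89 = 1398 W
η = P_load / P_source = 1360 / 1398 = 0.9729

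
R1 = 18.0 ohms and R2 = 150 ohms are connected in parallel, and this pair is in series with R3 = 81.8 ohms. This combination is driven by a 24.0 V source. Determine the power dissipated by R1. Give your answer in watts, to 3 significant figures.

0.863 W

Combine R1 and R2 into their parallel equivalent first, reducing the network to two series resistors.
R_p = (18.0×150)/(18.0+150) = 16.07 Ω
R_total = R_p + 81.8 = 16.07 + 81.8 = 97.87 Ω
I = V / R_total = 24.0 / 97.87 = 0.2452 A
Voltage across the parallel pair: V_p = I × R_p = 0.2452 × 16.07 = 3.941 V
R1 sits across V_p; its power is V_p²/R.
P_R1 = (3.941)² / 18.0 = 0.8629 W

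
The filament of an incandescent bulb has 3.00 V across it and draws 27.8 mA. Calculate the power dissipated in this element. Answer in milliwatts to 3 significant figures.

83.4 mW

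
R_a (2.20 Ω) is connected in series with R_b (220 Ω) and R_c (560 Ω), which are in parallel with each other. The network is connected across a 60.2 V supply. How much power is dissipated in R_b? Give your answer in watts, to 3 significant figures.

16.0 W

Reduce the parallel pair to R_p first; the network is then a simple series string.
R_p = (220×560)/(220+560) = 157.9 Ω
R_total = 2.20 + 157.9 = 160.1 Ω
I = V / R_total = 60.2 / 160.1 = 0.3759 A
Voltage across the parallel pair: V_p = I × R_p = 0.3759 × 157.9 = 59.37 V
With V_p across R_b, its power is V_p²/R_b.
P_R_b = (59.37)² / 220 = 16.02 W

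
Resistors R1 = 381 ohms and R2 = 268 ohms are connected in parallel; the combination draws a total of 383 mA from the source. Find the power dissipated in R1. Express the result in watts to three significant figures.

We need the common branch voltage; get it from I_total × R_eq, then P = V²/R for the branch.
1/R_eq = 1/381 + 1/268 ⇒ R_eq = 157.3 Ω
V = I_total × R_eq = 0.3830 × 157.3 = 60.26 V
P_R1 = V² / R1 = (60.26)² / 381 = 9.530 W

9.53 W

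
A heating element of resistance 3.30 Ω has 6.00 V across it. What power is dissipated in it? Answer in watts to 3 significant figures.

10.9 W

We know the drop across the element and its resistance — P = V²/R, one step.
P = (6.00 V)² / 3.30 Ω = 10.91 W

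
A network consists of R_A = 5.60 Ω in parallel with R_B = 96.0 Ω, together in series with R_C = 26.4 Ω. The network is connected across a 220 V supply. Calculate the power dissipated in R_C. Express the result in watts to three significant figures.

1270 W

First find R_p for the parallel pair, then treat R_p + R_C as a series loop.
R_p = (5.60×96.0)/(5.60+96.0) = 5.291 Ω
R_total = R_p + 26.4 = 5.291 + 26.4 = 31.69 Ω
I = V / R_total = 220 / 31.69 = 6.942 A
All the supply current flows through R_C; use P = I²R_C.
P_R_C = (6.942)² × 26.4 = 1272 W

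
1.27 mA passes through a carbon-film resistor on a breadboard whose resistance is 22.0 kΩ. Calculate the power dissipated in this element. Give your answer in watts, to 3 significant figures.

Knowing I and R, the power is just I²R — no need to find V first.
P = (0.001270 A)² × 22000 Ω = 0.03548 W

0.0355 W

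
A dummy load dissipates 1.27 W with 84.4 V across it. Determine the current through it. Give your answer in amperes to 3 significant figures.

From P = V I = I²R = V²/R, with the two given quantities we get I = P / V.
I = 1.27 / 84.4 = 0.01505 A

0.0150 A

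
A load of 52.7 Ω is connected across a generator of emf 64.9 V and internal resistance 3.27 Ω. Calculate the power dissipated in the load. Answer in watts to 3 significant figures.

The internal resistance and the load are in series, so the same I flows through both; get I from ε/(r+R), then I²R for the load.
I = ε / (r + R) = 64.9 / (3.27 + 52.7) = 1.160 A
P_load = I² R = (1.160)² × 52.7 = 70.86 W

70.9 W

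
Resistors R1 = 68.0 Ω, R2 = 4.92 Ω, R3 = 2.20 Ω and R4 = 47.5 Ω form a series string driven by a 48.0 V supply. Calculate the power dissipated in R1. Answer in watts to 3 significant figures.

10.4 W

In a series string the same current flows through every resistor — find that current, then P = I²R for the one we want.
R_total = 68.0 + 4.92 + 2.20 + 47.5 = 122.6 Ω
I = V / R_total = 48.0 / 122.6 = 0.3915 A
P_R1 = I² × R1 = (0.3915)² × 68.0 = 10.42 W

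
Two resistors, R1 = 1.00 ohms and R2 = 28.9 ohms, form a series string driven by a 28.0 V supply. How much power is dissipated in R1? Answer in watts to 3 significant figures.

Every series element carries the same I. Get I from the total resistance, then P = I² × R1.
R_total = 1.00 + 28.9 = 29.90 Ω
I = V / R_total = 28.0 / 29.90 = 0.9365 A
P_R1 = I² × R1 = (0.9365)² × 1.00 = 0.8769 W

0.877 W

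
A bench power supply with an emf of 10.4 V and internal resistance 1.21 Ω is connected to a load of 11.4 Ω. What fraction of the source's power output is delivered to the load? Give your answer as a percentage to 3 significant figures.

The source delivers εI, of which I²R reaches the load and I²r is lost; since I is common, η = R/(R+r).
η = R / (R + r) = 11.4 / (11.4 + 1.21) = 0.9040

90.4 %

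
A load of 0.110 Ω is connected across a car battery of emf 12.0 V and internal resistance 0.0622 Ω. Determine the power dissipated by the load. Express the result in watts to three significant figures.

534 W

Load and internal resistance form a series loop — compute the loop current, then the load power via I²R.
I = ε / (r + R) = 12.0 / (0.0622 + 0.110) = 69.69 A
P_load = I² R = (69.69)² × 0.110 = 534.2 W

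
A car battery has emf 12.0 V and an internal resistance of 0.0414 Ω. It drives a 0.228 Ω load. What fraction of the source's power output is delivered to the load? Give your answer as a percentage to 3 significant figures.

84.6 %

Both r and R carry the same current, so the power split is just the resistance split: η = R/(R+r).
η = R / (R + r) = 0.228 / (0.228 + 0.0414) = 0.8463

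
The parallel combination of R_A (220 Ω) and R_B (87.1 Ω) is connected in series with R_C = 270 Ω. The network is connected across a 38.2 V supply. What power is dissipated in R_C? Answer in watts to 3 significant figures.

3.57 W

Combine R_A and R_B into their parallel equivalent first, reducing the network to two series resistors.
R_p = (220×87.1)/(220+87.1) = 62.40 Ω
R_total = R_p + 270 = 62.40 + 270 = 332.4 Ω
I = V / R_total = 38.2 / 332.4 = 0.1149 A
R_C is the series element, so its power is I²R.
P_R_C = (0.1149)² × 270 = 3.566 W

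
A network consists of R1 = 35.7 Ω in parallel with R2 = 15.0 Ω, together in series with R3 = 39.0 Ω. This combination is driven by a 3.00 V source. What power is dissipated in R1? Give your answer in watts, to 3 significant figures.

Combine R1 and R2 into their parallel equivalent first, reducing the network to two series resistors.
R_p = (35.7×15.0)/(35.7+15.0) = 10.56 Ω
R_total = R_p + 39.0 = 10.56 + 39.0 = 49.56 Ω
I = V / R_total = 3.00 / 49.56 = 0.06053 A
Voltage across the parallel pair: V_p = I × R_p = 0.06053 × 10.56 = 0.6393 V
R1 has V_p across it, so P = V_p²/R1.
P_R1 = (0.6393)² / 35.7 = 0.01145 W

0.0114 W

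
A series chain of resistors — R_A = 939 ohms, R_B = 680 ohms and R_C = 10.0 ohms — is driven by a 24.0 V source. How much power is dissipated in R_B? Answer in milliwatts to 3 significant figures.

In a series string the same current flows through every resistor — find that current, then P = I²R for the one we want.
R_total = 939 + 680 + 10.0 = 1629 Ω
I = V / R_total = 24.0 / 1629 = 0.01473 A
P_R_B = I² × R_B = (0.01473)² × 680 = 0.1476 W

148 mW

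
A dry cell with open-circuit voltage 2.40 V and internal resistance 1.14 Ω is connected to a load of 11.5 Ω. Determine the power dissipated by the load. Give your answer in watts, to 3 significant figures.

Load and internal resistance form a series loop — compute the loop current, then the load power via I²R.
I = ε / (r + R) = 2.40 / (1.14 + 11.5) = 0.1899 A
P_load = I² R = (0.1899)² × 11.5 = 0.4146 W

0.415 W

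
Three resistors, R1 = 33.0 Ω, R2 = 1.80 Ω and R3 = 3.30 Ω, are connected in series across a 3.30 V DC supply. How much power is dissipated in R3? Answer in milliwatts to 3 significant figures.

24.8 mW

The current is common to all series resistors; compute it, then apply P = I²R for the target.
R_total = 33.0 + 1.80 + 3.30 = 38.10 Ω
I = V / R_total = 3.30 / 38.10 = 0.08661 A
P_R3 = I² × R3 = (0.08661)² × 3.30 = 0.02476 W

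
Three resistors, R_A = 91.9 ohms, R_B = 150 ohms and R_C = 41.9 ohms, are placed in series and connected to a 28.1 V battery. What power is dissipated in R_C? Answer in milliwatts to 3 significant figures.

411 mW

The current is common to all series resistors; compute it, then apply P = I²R for the target.
R_total = 91.9 + 150 + 41.9 = 283.8 Ω
I = V / R_total = 28.1 / 283.8 = 0.09901 A
P_R_C = I² × R_C = (0.09901)² × 41.9 = 0.4108 W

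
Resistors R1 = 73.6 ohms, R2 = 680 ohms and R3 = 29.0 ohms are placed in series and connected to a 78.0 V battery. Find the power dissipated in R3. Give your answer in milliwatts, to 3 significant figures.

Series elements share the same current, so find I first, then use P = I²R.
R_total = 73.6 + 680 + 29.0 = 782.6 Ω
I = V / R_total = 78.0 / 782.6 = 0.09967 A
P_R3 = I² × R3 = (0.09967)² × 29.0 = 0.2881 W

288 mW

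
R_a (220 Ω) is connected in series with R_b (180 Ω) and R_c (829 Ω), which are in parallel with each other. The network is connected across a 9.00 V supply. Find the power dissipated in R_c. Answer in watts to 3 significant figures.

First combine the parallel branches into one equivalent R_p, then R_a + R_p is a series pair.
R_p = (180×829)/(180+829) = 147.9 Ω
R_total = 220 + 147.9 = 367.9 Ω
I = V / R_total = 9.00 / 367.9 = 0.02446 A
Voltage across the parallel pair: V_p = I × R_p = 0.02446 × 147.9 = 3.618 V
R_c is across V_p, so use P = V²/R for that branch.
P_R_c = (3.618)² / 829 = 0.01579 W

0.0158 W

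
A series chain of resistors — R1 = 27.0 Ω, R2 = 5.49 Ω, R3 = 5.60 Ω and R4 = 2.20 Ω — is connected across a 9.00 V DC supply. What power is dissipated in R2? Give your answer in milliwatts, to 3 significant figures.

274 mW

In a series string the same current flows through every resistor — find that current, then P = I²R for the one we want.
R_total = 27.0 + 5.49 + 5.60 + 2.20 = 40.29 Ω
I = V / R_total = 9.00 / 40.29 = 0.2234 A
P_R2 = I² × R2 = (0.2234)² × 5.49 = 0.2739 W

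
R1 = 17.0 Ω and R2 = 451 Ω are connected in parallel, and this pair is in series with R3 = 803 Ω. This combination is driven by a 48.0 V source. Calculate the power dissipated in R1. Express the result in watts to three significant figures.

0.0542 W

First find R_p for the parallel pair, then treat R_p + R3 as a series loop.
R_p = (17.0×451)/(17.0+451) = 16.38 Ω
R_total = R_p + 803 = 16.38 + 803 = 819.4 Ω
I = V / R_total = 48.0 / 819.4 = 0.05858 A
Voltage across the parallel pair: V_p = I × R_p = 0.05858 × 16.38 = 0.9597 V
Use P = V²/R for R1 with V = V_p.
P_R1 = (0.9597)² / 17.0 = 0.05418 W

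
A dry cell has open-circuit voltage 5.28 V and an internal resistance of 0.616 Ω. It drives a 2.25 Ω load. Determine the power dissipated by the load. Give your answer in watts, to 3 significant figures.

Find the circuit current first, then P = I²R for the load (series elements share I).
I = ε / (r + R) = 5.28 / (0.616 + 2.25) = 1.842 A
P_load = I² R = (1.842)² × 2.25 = 7.637 W

7.64 W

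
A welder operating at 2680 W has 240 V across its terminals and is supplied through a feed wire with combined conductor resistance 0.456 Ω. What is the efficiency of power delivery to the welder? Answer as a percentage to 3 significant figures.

97.9 %

I = P / V = 2680 / 240 = 11.17 A through the feed wire.
P_line = I² R_line = (11.17)² × 0.456 = 56.86 W
P_source = P_load + P_line = 2680 + 56.86 = 2737 W
η = P_load / P_source = 2680 / 2737 = 0.9792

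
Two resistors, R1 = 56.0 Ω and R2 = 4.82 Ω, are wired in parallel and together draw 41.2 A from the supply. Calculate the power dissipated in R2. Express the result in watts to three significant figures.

6940 W

Only the total current is stated, so first find the parallel equivalent to get the voltage across the combination.
1/R_eq = 1/56.0 + 1/4.82 ⇒ R_eq = 4.438 Ω
V = I_total × R_eq = 41.20 × 4.438 = 182.8 V
P_R2 = V² / R2 = (182.8)² / 4.82 = 6936 W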